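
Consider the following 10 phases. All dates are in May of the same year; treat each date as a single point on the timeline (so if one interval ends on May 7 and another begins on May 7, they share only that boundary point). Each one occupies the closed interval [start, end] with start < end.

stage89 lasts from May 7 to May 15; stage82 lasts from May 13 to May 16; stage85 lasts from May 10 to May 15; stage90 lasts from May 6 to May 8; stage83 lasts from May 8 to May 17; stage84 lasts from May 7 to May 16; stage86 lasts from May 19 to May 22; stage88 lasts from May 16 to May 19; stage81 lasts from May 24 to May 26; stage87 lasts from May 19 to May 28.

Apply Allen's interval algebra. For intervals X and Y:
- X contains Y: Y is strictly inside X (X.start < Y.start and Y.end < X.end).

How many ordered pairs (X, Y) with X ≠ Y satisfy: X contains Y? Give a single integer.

4

Checking all 90 ordered pairs for relation 'contains'; matching pairs in alphabetical order:
(stage83, stage82): stage83 contains stage82 ✓
(stage83, stage85): stage83 contains stage85 ✓
(stage84, stage85): stage84 contains stage85 ✓
(stage87, stage81): stage87 contains stage81 ✓
Count: 4.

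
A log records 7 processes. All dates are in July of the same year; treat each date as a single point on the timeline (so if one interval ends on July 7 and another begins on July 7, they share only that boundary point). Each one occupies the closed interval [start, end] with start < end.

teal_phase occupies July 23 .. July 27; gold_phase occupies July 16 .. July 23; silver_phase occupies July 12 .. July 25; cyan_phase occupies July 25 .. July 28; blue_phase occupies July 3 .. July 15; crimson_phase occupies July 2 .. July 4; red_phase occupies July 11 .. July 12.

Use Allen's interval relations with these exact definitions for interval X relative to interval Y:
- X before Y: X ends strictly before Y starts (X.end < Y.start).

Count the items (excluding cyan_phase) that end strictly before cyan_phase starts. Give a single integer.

4

Target cyan_phase = [July 25, July 28].
blue_phase [July 3, July 15] → before → counts.
crimson_phase [July 2, July 4] → before → counts.
gold_phase [July 16, July 23] → before → counts.
red_phase [July 11, July 12] → before → counts.
silver_phase [July 12, July 25] → meets → no.
teal_phase [July 23, July 27] → overlaps → no.
Total: 4.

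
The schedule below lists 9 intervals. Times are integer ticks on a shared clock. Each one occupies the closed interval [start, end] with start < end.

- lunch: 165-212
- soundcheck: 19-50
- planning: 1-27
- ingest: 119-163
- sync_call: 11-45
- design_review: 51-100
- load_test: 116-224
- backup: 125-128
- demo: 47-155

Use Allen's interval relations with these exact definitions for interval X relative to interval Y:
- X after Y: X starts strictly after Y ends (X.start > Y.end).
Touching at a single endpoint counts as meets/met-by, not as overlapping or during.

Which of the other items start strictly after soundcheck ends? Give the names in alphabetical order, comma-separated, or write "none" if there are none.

backup, design_review, ingest, load_test, lunch

Target soundcheck = [19, 50].
backup [125, 128] → after → yes.
demo [47, 155] → overlapped-by → no.
design_review [51, 100] → after → yes.
ingest [119, 163] → after → yes.
load_test [116, 224] → after → yes.
lunch [165, 212] → after → yes.
planning [1, 27] → overlaps → no.
sync_call [11, 45] → overlaps → no.
Result: backup, design_review, ingest, load_test, lunch.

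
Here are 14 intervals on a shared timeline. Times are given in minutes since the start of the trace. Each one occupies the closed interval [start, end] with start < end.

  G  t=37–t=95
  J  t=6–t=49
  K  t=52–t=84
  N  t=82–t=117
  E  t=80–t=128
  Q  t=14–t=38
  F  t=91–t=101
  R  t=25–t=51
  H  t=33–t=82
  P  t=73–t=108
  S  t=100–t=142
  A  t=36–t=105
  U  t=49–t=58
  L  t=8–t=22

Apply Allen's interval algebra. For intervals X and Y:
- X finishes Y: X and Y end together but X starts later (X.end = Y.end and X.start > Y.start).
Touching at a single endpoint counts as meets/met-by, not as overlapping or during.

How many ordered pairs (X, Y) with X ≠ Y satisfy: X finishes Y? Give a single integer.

0

Checking all 182 ordered pairs for relation 'finishes'; matching pairs in alphabetical order:
No pair satisfies it.
Count: 0.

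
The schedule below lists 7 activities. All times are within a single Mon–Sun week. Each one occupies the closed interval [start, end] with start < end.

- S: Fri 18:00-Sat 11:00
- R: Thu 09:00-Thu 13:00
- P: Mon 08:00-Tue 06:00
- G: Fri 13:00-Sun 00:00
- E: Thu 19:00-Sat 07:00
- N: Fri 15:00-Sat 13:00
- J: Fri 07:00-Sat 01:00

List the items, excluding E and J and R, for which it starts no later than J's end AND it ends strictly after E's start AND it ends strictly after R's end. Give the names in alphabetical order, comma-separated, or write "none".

Conditions: its start is no later than J's end (X.start <= Sat 01:00) AND its end is strictly after E's start (X.end > Thu 19:00) AND its end is strictly after R's end (X.end > Thu 13:00).
G: start Fri 13:00 <= Sat 01:00? ✓; end Sun 00:00 > Thu 19:00? ✓; end Sun 00:00 > Thu 13:00? ✓ → yes.
N: start Fri 15:00 <= Sat 01:00? ✓; end Sat 13:00 > Thu 19:00? ✓; end Sat 13:00 > Thu 13:00? ✓ → yes.
P: start Mon 08:00 <= Sat 01:00? ✓; end Tue 06:00 > Thu 19:00? ✗; end Tue 06:00 > Thu 13:00? ✗ → no.
S: start Fri 18:00 <= Sat 01:00? ✓; end Sat 11:00 > Thu 19:00? ✓; end Sat 11:00 > Thu 13:00? ✓ → yes.
Result: G, N, S.

G, N, S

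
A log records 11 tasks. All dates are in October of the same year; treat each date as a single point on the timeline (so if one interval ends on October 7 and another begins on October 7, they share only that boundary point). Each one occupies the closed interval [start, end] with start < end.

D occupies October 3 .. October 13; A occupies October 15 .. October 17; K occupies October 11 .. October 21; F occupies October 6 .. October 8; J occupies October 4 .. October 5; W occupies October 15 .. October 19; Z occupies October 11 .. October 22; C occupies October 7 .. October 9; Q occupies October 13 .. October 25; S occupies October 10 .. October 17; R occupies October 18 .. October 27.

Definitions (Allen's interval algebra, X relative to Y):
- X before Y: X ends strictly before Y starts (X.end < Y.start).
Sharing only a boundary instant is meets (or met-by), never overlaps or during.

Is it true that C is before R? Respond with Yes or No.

Yes

C = [October 7, October 9], R = [October 18, October 27].
Actual relation of C to R: before.
Asked whether 'before' holds → Yes.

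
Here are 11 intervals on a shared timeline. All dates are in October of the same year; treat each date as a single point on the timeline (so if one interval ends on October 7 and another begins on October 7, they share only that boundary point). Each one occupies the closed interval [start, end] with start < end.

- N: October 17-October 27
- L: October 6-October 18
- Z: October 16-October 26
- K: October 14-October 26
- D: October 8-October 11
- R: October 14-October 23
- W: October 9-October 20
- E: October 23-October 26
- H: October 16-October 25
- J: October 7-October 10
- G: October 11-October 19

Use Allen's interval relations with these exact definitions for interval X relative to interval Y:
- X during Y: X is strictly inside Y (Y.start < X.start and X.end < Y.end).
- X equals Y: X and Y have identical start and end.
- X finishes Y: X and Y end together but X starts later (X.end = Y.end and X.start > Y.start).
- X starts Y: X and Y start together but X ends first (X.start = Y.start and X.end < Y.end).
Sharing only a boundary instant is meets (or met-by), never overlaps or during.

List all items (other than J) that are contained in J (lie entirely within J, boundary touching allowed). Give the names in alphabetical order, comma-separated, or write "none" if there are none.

Target J = [October 7, October 10].
D [October 8, October 11] → overlapped-by → no.
E [October 23, October 26] → after → no.
G [October 11, October 19] → after → no.
H [October 16, October 25] → after → no.
K [October 14, October 26] → after → no.
L [October 6, October 18] → contains → no.
N [October 17, October 27] → after → no.
R [October 14, October 23] → after → no.
W [October 9, October 20] → overlapped-by → no.
Z [October 16, October 26] → after → no.
Result: none.

none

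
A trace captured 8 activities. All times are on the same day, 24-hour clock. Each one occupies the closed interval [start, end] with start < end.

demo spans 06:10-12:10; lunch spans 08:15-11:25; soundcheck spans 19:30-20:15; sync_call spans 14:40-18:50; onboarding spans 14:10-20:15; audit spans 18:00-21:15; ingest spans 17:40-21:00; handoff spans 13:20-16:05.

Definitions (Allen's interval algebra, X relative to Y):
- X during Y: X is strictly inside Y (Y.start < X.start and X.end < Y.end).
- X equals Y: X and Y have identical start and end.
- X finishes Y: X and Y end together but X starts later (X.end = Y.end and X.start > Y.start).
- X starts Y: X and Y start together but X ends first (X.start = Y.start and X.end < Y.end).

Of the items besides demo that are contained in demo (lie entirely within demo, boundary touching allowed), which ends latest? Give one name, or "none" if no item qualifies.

Target demo = [06:10, 12:10].
audit [18:00, 21:15] → after → excluded.
handoff [13:20, 16:05] → after → excluded.
ingest [17:40, 21:00] → after → excluded.
lunch [08:15, 11:25] → during → candidate.
onboarding [14:10, 20:15] → after → excluded.
soundcheck [19:30, 20:15] → after → excluded.
sync_call [14:40, 18:50] → after → excluded.
Among candidates, latest end is 11:25 → lunch.

lunch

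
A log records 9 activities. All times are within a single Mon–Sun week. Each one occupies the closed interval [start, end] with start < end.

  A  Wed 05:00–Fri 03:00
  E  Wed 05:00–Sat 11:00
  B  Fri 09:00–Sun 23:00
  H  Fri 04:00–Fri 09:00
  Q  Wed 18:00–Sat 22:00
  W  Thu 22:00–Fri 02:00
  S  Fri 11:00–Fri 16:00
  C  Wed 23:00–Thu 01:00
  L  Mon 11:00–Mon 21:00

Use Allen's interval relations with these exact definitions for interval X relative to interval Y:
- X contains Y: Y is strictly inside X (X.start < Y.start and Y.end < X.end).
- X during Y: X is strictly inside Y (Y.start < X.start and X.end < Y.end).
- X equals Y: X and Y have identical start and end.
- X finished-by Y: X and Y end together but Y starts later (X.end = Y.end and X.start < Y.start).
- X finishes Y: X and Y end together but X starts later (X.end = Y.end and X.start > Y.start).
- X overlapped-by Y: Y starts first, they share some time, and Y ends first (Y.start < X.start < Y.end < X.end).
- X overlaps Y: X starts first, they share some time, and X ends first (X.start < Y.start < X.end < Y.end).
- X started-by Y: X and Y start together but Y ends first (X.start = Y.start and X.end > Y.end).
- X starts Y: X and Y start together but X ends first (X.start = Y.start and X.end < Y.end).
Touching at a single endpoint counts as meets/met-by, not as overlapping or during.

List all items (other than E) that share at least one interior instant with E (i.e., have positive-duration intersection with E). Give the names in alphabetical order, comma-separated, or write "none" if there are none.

A, B, C, H, Q, S, W

Target E = [Wed 05:00, Sat 11:00].
A [Wed 05:00, Fri 03:00] → starts → yes.
B [Fri 09:00, Sun 23:00] → overlapped-by → yes.
C [Wed 23:00, Thu 01:00] → during → yes.
H [Fri 04:00, Fri 09:00] → during → yes.
L [Mon 11:00, Mon 21:00] → before → no.
Q [Wed 18:00, Sat 22:00] → overlapped-by → yes.
S [Fri 11:00, Fri 16:00] → during → yes.
W [Thu 22:00, Fri 02:00] → during → yes.
Result: A, B, C, H, Q, S, W.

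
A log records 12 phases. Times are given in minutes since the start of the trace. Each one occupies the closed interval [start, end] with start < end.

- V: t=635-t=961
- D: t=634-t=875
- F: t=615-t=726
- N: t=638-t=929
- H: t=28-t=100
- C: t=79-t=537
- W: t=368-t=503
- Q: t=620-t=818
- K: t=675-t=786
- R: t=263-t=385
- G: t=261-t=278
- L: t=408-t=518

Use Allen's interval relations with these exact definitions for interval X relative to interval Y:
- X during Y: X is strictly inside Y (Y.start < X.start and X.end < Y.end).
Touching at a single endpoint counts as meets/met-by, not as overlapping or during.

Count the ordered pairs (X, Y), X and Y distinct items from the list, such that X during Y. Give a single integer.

Checking all 132 ordered pairs for relation 'during'; matching pairs in alphabetical order:
(G, C): G during C ✓
(K, D): K during D ✓
(K, N): K during N ✓
(K, Q): K during Q ✓
(K, V): K during V ✓
(L, C): L during C ✓
(N, V): N during V ✓
(R, C): R during C ✓
(W, C): W during C ✓
Count: 9.

9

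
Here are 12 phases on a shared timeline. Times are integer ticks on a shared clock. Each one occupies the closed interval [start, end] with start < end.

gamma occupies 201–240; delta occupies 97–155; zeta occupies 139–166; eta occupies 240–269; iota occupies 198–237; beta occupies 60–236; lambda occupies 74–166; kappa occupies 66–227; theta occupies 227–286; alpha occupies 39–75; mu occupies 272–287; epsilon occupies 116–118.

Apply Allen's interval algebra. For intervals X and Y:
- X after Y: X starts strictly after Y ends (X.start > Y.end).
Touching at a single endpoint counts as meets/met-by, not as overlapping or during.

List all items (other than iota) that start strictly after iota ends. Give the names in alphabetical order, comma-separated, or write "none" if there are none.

Target iota = [198, 237].
alpha [39, 75] → before → no.
beta [60, 236] → overlaps → no.
delta [97, 155] → before → no.
epsilon [116, 118] → before → no.
eta [240, 269] → after → yes.
gamma [201, 240] → overlapped-by → no.
kappa [66, 227] → overlaps → no.
lambda [74, 166] → before → no.
mu [272, 287] → after → yes.
theta [227, 286] → overlapped-by → no.
zeta [139, 166] → before → no.
Result: eta, mu.

eta, mu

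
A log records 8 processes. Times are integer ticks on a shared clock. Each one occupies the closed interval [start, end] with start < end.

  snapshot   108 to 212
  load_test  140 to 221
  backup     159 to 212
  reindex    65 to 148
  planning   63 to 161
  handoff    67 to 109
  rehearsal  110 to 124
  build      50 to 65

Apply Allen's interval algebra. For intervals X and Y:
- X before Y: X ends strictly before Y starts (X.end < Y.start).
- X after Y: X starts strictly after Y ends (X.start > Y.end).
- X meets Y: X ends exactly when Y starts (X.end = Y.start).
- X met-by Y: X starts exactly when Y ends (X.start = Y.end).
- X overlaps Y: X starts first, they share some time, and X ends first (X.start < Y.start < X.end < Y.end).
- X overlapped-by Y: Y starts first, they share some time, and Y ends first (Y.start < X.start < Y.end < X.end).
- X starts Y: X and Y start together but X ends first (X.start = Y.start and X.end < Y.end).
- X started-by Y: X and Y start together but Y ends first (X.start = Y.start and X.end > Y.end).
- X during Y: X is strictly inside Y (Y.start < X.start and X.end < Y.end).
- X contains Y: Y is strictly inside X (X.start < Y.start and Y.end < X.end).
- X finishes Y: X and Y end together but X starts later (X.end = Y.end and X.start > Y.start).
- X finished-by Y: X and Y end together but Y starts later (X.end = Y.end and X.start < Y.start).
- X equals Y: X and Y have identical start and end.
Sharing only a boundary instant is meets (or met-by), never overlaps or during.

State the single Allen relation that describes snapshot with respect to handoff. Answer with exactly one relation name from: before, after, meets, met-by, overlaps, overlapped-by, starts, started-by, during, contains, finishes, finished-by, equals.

overlapped-by

snapshot = [108, 212]; handoff = [67, 109].
Compare endpoints: snapshot.start > handoff.start, snapshot.start < handoff.end, snapshot.end > handoff.start, snapshot.end > handoff.end.
That pattern is 'overlapped-by'.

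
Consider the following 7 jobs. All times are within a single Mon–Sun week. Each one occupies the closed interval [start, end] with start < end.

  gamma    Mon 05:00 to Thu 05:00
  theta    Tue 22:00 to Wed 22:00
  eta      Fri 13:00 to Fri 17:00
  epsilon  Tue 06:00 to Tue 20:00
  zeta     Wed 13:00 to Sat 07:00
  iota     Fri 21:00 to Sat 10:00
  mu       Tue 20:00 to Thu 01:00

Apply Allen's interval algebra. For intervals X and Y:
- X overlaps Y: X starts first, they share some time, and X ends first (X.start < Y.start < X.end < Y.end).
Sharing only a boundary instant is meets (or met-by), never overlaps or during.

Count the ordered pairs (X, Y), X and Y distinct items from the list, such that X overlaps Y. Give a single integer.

Checking all 42 ordered pairs for relation 'overlaps'; matching pairs in alphabetical order:
(gamma, zeta): gamma overlaps zeta ✓
(mu, zeta): mu overlaps zeta ✓
(theta, zeta): theta overlaps zeta ✓
(zeta, iota): zeta overlaps iota ✓
Count: 4.

4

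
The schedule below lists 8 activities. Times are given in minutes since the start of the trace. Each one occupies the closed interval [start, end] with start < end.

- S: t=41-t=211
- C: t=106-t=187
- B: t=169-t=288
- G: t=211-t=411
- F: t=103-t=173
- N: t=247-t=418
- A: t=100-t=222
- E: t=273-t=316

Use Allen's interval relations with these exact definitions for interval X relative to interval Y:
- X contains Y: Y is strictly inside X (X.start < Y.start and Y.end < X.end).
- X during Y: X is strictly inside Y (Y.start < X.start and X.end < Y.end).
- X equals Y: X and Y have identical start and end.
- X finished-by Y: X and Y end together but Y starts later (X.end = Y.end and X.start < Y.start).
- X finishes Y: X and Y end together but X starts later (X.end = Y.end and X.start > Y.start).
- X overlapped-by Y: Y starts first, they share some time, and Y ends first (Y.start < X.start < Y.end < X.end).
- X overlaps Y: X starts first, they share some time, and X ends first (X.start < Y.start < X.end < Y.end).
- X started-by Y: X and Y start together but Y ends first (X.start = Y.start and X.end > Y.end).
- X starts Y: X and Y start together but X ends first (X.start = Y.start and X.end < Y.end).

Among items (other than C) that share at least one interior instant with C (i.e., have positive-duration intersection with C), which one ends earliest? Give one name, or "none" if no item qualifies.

Target C = [t=106, t=187].
A [t=100, t=222] → contains → candidate.
B [t=169, t=288] → overlapped-by → candidate.
E [t=273, t=316] → after → excluded.
F [t=103, t=173] → overlaps → candidate.
G [t=211, t=411] → after → excluded.
N [t=247, t=418] → after → excluded.
S [t=41, t=211] → contains → candidate.
Among candidates, earliest end is t=173 → F.

F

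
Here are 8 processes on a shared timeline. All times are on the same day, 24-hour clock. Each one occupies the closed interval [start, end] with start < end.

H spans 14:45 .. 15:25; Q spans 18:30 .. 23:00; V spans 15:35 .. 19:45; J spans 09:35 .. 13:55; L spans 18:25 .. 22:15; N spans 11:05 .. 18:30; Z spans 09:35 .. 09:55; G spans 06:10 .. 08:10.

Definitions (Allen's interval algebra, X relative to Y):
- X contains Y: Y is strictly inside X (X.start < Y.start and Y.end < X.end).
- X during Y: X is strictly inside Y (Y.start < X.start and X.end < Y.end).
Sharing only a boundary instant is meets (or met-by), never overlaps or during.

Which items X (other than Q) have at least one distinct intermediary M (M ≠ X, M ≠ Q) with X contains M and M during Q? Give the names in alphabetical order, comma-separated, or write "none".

none

Target Q = [18:30, 23:00].
Intermediaries M with M during Q: none.
Union: none.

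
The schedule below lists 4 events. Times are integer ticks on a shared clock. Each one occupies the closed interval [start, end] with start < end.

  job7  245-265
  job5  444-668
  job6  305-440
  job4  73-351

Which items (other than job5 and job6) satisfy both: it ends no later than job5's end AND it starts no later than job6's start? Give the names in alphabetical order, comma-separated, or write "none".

Conditions: its end is no later than job5's end (X.end <= 668) AND its start is no later than job6's start (X.start <= 305).
job4: end 351 <= 668? ✓; start 73 <= 305? ✓ → yes.
job7: end 265 <= 668? ✓; start 245 <= 305? ✓ → yes.
Result: job4, job7.

job4, job7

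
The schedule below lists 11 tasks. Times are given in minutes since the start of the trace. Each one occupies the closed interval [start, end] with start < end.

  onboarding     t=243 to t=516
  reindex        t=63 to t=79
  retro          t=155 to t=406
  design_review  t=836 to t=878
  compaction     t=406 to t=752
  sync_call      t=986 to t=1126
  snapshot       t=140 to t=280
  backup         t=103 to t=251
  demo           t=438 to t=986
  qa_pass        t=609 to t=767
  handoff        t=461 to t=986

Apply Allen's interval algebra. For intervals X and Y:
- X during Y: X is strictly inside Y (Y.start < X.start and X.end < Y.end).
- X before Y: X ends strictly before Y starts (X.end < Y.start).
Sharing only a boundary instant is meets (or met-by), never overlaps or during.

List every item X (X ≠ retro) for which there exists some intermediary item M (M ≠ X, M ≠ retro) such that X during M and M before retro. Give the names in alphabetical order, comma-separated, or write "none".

none

Target retro = [t=155, t=406].
Intermediaries M with M before retro: reindex.
Via reindex — items with X during reindex: none.
Union: none.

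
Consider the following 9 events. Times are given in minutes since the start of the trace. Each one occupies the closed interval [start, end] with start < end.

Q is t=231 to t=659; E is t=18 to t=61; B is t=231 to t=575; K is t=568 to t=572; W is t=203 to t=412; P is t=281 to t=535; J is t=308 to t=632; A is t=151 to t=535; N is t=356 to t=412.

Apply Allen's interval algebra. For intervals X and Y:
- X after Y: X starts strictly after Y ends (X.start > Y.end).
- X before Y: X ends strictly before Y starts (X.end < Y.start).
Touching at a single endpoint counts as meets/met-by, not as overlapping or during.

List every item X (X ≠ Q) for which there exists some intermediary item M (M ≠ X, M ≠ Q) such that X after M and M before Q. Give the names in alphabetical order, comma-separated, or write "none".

A, B, J, K, N, P, W

Target Q = [t=231, t=659].
Intermediaries M with M before Q: E.
Via E — items with X after E: A, B, J, K, N, P, W.
Union: A, B, J, K, N, P, W.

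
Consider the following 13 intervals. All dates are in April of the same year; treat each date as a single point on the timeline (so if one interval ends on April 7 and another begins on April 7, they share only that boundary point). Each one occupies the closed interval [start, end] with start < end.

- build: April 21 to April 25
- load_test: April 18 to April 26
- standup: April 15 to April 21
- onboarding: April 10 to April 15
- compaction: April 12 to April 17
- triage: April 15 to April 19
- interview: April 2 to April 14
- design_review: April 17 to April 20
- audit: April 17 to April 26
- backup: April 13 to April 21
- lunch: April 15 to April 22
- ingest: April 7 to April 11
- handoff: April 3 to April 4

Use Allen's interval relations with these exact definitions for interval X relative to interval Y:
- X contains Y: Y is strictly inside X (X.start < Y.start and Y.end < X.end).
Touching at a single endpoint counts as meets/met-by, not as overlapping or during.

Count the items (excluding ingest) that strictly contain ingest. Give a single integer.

1

Target ingest = [April 7, April 11].
audit [April 17, April 26] → after → no.
backup [April 13, April 21] → after → no.
build [April 21, April 25] → after → no.
compaction [April 12, April 17] → after → no.
design_review [April 17, April 20] → after → no.
handoff [April 3, April 4] → before → no.
interview [April 2, April 14] → contains → counts.
load_test [April 18, April 26] → after → no.
lunch [April 15, April 22] → after → no.
onboarding [April 10, April 15] → overlapped-by → no.
standup [April 15, April 21] → after → no.
triage [April 15, April 19] → after → no.
Total: 1.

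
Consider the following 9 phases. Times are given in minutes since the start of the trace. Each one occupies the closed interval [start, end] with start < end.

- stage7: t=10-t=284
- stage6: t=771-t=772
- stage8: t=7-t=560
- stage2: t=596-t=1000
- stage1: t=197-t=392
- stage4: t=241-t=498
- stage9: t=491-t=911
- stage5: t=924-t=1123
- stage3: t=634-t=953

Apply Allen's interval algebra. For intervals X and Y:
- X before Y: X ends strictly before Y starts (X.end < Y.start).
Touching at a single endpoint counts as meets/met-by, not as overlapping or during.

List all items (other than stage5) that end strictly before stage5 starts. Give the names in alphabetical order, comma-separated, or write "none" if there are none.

stage1, stage4, stage6, stage7, stage8, stage9

Target stage5 = [t=924, t=1123].
stage1 [t=197, t=392] → before → yes.
stage2 [t=596, t=1000] → overlaps → no.
stage3 [t=634, t=953] → overlaps → no.
stage4 [t=241, t=498] → before → yes.
stage6 [t=771, t=772] → before → yes.
stage7 [t=10, t=284] → before → yes.
stage8 [t=7, t=560] → before → yes.
stage9 [t=491, t=911] → before → yes.
Result: stage1, stage4, stage6, stage7, stage8, stage9.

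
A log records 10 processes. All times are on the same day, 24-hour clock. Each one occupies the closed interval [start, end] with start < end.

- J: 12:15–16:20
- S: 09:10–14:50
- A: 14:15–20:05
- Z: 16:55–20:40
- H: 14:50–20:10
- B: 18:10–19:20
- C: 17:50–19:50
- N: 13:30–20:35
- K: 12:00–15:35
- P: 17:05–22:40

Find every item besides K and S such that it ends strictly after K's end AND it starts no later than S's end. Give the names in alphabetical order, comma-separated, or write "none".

Conditions: its end is strictly after K's end (X.end > 15:35) AND its start is no later than S's end (X.start <= 14:50).
A: end 20:05 > 15:35? ✓; start 14:15 <= 14:50? ✓ → yes.
B: end 19:20 > 15:35? ✓; start 18:10 <= 14:50? ✗ → no.
C: end 19:50 > 15:35? ✓; start 17:50 <= 14:50? ✗ → no.
H: end 20:10 > 15:35? ✓; start 14:50 <= 14:50? ✓ → yes.
J: end 16:20 > 15:35? ✓; start 12:15 <= 14:50? ✓ → yes.
N: end 20:35 > 15:35? ✓; start 13:30 <= 14:50? ✓ → yes.
P: end 22:40 > 15:35? ✓; start 17:05 <= 14:50? ✗ → no.
Z: end 20:40 > 15:35? ✓; start 16:55 <= 14:50? ✗ → no.
Result: A, H, J, N.

A, H, J, N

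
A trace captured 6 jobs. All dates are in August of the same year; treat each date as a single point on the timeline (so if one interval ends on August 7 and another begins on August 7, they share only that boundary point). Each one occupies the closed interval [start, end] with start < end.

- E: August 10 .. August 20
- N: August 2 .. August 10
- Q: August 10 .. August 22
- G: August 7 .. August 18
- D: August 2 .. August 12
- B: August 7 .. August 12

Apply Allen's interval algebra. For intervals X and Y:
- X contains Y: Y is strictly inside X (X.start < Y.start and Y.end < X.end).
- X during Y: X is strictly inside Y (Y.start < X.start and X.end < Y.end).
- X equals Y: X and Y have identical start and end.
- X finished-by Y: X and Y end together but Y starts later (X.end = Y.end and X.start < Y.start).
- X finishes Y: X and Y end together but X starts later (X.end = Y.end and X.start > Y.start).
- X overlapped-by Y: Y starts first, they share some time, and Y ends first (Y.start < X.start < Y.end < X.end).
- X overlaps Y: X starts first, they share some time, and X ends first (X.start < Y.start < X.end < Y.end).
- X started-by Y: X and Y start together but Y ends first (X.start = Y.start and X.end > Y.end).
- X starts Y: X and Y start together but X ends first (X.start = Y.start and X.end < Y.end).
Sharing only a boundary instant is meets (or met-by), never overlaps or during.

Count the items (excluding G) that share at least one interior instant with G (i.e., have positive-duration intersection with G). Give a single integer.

5

Target G = [August 7, August 18].
B [August 7, August 12] → starts → counts.
D [August 2, August 12] → overlaps → counts.
E [August 10, August 20] → overlapped-by → counts.
N [August 2, August 10] → overlaps → counts.
Q [August 10, August 22] → overlapped-by → counts.
Total: 5.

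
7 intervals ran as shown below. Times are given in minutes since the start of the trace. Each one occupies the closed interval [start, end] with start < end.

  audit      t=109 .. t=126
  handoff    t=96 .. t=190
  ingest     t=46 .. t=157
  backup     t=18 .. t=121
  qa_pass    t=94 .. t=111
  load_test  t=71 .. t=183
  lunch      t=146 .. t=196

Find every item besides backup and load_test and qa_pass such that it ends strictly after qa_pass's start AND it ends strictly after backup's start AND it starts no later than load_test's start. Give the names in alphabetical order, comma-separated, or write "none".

Conditions: its end is strictly after qa_pass's start (X.end > t=94) AND its end is strictly after backup's start (X.end > t=18) AND its start is no later than load_test's start (X.start <= t=71).
audit: end t=126 > t=94? ✓; end t=126 > t=18? ✓; start t=109 <= t=71? ✗ → no.
handoff: end t=190 > t=94? ✓; end t=190 > t=18? ✓; start t=96 <= t=71? ✗ → no.
ingest: end t=157 > t=94? ✓; end t=157 > t=18? ✓; start t=46 <= t=71? ✓ → yes.
lunch: end t=196 > t=94? ✓; end t=196 > t=18? ✓; start t=146 <= t=71? ✗ → no.
Result: ingest.

ingest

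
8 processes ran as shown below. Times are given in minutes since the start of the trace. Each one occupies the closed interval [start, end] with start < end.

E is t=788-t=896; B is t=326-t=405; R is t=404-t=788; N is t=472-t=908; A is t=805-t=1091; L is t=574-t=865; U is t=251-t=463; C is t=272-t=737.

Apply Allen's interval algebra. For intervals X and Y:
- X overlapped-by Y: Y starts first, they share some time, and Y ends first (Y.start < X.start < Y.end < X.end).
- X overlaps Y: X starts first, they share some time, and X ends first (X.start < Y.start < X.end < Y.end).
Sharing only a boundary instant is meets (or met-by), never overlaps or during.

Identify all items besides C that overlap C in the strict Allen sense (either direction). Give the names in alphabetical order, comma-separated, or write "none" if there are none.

Target C = [t=272, t=737].
A [t=805, t=1091] → after → no.
B [t=326, t=405] → during → no.
E [t=788, t=896] → after → no.
L [t=574, t=865] → overlapped-by → yes.
N [t=472, t=908] → overlapped-by → yes.
R [t=404, t=788] → overlapped-by → yes.
U [t=251, t=463] → overlaps → yes.
Result: L, N, R, U.

L, N, R, U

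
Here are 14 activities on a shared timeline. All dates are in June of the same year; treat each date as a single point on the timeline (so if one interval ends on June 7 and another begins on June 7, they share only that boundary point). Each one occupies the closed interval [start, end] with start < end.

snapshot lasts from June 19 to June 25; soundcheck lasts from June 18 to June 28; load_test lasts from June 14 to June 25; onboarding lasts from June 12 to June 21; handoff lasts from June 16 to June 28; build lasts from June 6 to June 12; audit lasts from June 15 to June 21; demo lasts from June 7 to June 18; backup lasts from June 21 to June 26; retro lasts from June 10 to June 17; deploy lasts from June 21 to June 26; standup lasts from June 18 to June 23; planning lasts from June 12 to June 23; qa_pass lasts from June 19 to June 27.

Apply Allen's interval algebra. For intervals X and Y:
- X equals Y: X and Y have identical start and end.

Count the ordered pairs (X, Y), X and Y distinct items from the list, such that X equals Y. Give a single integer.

Checking all 182 ordered pairs for relation 'equals'; matching pairs in alphabetical order:
(backup, deploy): backup equals deploy ✓
(deploy, backup): deploy equals backup ✓
Count: 2.

2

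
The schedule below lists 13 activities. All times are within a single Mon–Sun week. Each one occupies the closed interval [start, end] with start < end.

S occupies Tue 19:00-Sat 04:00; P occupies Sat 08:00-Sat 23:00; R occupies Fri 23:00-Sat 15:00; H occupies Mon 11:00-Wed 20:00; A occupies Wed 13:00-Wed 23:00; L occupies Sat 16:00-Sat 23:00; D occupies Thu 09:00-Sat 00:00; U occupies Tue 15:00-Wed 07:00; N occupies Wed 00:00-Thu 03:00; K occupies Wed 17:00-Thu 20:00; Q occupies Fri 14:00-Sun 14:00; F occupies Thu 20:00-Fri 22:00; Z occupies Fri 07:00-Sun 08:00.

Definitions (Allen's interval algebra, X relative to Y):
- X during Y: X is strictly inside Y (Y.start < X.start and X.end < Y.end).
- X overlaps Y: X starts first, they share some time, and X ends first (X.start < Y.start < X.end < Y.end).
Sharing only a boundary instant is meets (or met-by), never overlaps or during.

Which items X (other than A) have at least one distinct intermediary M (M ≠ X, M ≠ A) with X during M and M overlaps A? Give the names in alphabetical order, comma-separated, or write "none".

U

Target A = [Wed 13:00, Wed 23:00].
Intermediaries M with M overlaps A: H.
Via H — items with X during H: U.
Union: U.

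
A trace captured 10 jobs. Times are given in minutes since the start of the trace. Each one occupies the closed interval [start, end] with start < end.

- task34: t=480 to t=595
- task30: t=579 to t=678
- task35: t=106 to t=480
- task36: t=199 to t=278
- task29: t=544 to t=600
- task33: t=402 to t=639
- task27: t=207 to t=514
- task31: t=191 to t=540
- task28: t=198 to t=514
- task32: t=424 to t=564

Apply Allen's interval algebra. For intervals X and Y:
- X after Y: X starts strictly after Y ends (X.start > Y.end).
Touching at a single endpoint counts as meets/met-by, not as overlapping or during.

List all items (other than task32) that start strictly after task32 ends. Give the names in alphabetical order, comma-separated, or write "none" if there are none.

task30

Target task32 = [t=424, t=564].
task27 [t=207, t=514] → overlaps → no.
task28 [t=198, t=514] → overlaps → no.
task29 [t=544, t=600] → overlapped-by → no.
task30 [t=579, t=678] → after → yes.
task31 [t=191, t=540] → overlaps → no.
task33 [t=402, t=639] → contains → no.
task34 [t=480, t=595] → overlapped-by → no.
task35 [t=106, t=480] → overlaps → no.
task36 [t=199, t=278] → before → no.
Result: task30.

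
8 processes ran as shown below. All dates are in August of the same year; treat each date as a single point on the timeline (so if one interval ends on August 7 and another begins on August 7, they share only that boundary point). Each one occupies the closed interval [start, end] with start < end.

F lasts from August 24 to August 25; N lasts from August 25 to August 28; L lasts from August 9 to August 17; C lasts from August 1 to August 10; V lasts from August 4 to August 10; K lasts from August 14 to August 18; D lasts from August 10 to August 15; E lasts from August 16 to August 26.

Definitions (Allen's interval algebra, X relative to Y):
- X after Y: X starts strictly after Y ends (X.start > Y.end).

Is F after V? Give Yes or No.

Yes

F = [August 24, August 25], V = [August 4, August 10].
Actual relation of F to V: after.
Asked whether 'after' holds → Yes.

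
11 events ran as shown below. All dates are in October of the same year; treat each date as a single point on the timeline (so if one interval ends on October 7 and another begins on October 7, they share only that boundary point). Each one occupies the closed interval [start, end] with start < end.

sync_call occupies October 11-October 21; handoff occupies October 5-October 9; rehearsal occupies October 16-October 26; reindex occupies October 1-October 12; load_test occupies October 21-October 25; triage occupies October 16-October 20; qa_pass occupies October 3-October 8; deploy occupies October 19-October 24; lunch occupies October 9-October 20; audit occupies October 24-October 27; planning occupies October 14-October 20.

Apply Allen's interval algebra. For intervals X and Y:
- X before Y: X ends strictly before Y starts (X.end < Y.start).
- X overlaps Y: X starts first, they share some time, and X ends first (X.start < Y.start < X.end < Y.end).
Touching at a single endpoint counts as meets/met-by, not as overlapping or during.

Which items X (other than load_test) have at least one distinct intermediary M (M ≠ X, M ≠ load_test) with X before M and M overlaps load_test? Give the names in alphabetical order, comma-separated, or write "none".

Target load_test = [October 21, October 25].
Intermediaries M with M overlaps load_test: deploy.
Via deploy — items with X before deploy: handoff, qa_pass, reindex.
Union: handoff, qa_pass, reindex.

handoff, qa_pass, reindex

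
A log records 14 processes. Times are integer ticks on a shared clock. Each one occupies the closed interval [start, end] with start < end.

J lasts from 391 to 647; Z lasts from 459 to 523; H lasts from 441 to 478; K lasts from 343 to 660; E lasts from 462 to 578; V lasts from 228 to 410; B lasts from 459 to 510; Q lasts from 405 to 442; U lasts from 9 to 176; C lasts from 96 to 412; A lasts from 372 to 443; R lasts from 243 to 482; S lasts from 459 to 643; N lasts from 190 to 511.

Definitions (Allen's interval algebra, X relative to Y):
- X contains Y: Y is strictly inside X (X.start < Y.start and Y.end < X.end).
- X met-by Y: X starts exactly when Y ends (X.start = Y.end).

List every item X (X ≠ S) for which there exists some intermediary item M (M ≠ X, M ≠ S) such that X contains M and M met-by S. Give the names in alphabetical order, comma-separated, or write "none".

Target S = [459, 643].
Intermediaries M with M met-by S: none.
Union: none.

none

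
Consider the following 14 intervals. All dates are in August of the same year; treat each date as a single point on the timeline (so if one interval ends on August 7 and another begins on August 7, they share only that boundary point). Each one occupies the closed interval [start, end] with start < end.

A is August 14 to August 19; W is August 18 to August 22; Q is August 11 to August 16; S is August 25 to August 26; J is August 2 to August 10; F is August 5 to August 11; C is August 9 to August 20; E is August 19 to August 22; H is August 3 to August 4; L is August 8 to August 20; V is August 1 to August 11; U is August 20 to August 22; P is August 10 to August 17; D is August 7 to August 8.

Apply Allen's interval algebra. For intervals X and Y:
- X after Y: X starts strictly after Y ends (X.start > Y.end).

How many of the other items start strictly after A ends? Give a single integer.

Target A = [August 14, August 19].
C [August 9, August 20] → contains → no.
D [August 7, August 8] → before → no.
E [August 19, August 22] → met-by → no.
F [August 5, August 11] → before → no.
H [August 3, August 4] → before → no.
J [August 2, August 10] → before → no.
L [August 8, August 20] → contains → no.
P [August 10, August 17] → overlaps → no.
Q [August 11, August 16] → overlaps → no.
S [August 25, August 26] → after → counts.
U [August 20, August 22] → after → counts.
V [August 1, August 11] → before → no.
W [August 18, August 22] → overlapped-by → no.
Total: 2.

2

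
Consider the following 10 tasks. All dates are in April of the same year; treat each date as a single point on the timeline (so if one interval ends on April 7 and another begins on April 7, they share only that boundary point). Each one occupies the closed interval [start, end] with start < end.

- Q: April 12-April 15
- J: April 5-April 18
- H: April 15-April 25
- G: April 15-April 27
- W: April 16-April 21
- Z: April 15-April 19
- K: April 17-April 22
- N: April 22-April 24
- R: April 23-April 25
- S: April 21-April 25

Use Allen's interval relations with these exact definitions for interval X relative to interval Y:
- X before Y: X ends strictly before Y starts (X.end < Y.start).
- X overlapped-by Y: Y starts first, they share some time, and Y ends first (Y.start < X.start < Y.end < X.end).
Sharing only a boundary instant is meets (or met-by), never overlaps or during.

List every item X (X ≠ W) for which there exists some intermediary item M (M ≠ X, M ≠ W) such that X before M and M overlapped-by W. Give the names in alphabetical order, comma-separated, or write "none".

Target W = [April 16, April 21].
Intermediaries M with M overlapped-by W: K.
Via K — items with X before K: Q.
Union: Q.

Q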